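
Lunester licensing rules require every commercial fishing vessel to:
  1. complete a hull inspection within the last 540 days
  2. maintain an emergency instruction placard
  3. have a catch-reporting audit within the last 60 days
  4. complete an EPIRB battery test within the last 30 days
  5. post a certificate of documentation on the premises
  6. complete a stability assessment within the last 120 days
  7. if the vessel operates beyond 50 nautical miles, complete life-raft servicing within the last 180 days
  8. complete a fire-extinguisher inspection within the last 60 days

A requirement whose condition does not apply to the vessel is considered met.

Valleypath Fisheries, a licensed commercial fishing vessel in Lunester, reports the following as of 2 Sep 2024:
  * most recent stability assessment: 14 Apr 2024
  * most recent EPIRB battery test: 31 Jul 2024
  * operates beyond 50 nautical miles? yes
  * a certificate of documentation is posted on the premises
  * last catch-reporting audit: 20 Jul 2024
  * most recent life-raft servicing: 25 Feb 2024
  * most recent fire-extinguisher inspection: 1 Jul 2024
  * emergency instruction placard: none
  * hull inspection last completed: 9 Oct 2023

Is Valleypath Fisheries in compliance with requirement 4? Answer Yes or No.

No

4. EPIRB battery test 33 days ago vs limit 30 → not met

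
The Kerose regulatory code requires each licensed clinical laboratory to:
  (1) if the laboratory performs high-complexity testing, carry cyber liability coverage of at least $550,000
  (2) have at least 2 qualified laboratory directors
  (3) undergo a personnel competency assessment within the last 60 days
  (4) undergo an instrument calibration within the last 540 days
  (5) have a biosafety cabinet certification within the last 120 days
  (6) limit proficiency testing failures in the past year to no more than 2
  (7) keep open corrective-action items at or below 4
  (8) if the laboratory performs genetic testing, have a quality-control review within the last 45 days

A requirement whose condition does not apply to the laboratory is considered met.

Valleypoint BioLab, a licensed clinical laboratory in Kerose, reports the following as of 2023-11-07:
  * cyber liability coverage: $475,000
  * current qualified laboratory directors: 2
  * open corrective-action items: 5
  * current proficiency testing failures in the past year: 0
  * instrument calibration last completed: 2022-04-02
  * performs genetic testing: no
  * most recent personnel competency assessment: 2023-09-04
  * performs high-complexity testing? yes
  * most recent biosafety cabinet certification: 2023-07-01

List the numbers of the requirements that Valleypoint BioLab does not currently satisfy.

1, 3, 4, 5, 7

1. condition 'performs high-complexity testing' holds; cyber liability coverage $475,000 < $550,000 → not met
2. qualified laboratory directors 2 ≥ 2 → met
3. personnel competency assessment 64 days ago vs limit 60 → not met
4. instrument calibration 584 days ago vs limit 540 → not met
5. biosafety cabinet certification 129 days ago vs limit 120 → not met
6. proficiency testing failures in the past year 0 ≤ 2 → met
7. open corrective-action items 5 > 4 → not met
8. condition 'performs genetic testing' does not hold → requirement n/a → met
Not met: 1, 3, 4, 5, 7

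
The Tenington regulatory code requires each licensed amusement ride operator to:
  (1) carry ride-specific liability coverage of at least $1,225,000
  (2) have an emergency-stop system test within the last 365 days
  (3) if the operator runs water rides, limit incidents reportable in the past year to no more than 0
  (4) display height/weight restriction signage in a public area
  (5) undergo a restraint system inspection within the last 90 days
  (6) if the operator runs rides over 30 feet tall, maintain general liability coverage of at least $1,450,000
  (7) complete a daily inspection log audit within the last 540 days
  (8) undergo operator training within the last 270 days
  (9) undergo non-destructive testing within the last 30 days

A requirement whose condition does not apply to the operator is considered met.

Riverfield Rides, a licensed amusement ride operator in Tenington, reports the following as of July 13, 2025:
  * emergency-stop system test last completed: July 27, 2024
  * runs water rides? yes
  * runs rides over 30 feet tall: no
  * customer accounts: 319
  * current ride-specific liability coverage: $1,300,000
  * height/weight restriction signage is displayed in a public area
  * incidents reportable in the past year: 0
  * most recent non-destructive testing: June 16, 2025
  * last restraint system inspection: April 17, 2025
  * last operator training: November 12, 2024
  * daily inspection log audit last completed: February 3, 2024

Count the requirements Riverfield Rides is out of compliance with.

0

1. ride-specific liability coverage $1,300,000 ≥ $1,225,000 → met
2. emergency-stop system test 351 days ago vs limit 365 → met
3. condition 'runs water rides' holds; incidents reportable in the past year 0 ≤ 0 → met
4. height/weight restriction signage present → met
5. restraint system inspection 87 days ago vs limit 90 → met
6. condition 'runs rides over 30 feet tall' does not hold → requirement n/a → met
7. daily inspection log audit 526 days ago vs limit 540 → met
8. operator training 243 days ago vs limit 270 → met
9. non-destructive testing 27 days ago vs limit 30 → met
Not met: 0 of 9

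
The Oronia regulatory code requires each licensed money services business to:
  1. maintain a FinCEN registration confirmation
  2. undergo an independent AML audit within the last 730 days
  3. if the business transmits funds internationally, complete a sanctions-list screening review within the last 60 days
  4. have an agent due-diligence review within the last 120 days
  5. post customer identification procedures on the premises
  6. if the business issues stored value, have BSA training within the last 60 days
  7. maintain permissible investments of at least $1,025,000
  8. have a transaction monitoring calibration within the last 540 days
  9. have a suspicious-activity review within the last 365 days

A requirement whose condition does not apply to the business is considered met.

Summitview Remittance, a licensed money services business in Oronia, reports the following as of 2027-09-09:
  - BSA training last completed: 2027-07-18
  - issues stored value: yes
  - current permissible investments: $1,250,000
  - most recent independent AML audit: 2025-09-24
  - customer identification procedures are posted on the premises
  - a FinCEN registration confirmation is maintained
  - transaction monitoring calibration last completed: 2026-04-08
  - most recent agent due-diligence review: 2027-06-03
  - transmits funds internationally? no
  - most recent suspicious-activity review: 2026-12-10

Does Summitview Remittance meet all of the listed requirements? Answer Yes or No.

1. FinCEN registration confirmation present → met
2. independent AML audit 715 days ago vs limit 730 → met
3. condition 'transmits funds internationally' does not hold → requirement n/a → met
4. agent due-diligence review 98 days ago vs limit 120 → met
5. customer identification procedures present → met
6. condition 'issues stored value' holds; BSA training 53 days ago vs limit 60 → met
7. permissible investments $1,250,000 ≥ $1,025,000 → met
8. transaction monitoring calibration 519 days ago vs limit 540 → met
9. suspicious-activity review 273 days ago vs limit 365 → met
All met.

Yes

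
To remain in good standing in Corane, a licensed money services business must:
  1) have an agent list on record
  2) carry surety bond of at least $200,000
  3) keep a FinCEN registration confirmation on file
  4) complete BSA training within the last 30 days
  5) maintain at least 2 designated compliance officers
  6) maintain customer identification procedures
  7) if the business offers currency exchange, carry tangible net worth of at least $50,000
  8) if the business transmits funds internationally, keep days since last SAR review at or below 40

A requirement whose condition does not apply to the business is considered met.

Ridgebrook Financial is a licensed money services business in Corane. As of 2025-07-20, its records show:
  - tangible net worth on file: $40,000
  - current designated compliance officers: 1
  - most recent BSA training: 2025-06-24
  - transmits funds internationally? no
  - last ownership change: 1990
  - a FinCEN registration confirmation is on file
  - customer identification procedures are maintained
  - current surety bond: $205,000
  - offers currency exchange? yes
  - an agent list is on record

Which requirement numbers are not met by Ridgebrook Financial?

5, 7

1. agent list present → met
2. surety bond $205,000 ≥ $200,000 → met
3. FinCEN registration confirmation present → met
4. BSA training 26 days ago vs limit 30 → met
5. designated compliance officers 1 < 2 → not met
6. customer identification procedures present → met
7. condition 'offers currency exchange' holds; tangible net worth $40,000 < $50,000 → not met
8. condition 'transmits funds internationally' does not hold → requirement n/a → met
Not met: 5, 7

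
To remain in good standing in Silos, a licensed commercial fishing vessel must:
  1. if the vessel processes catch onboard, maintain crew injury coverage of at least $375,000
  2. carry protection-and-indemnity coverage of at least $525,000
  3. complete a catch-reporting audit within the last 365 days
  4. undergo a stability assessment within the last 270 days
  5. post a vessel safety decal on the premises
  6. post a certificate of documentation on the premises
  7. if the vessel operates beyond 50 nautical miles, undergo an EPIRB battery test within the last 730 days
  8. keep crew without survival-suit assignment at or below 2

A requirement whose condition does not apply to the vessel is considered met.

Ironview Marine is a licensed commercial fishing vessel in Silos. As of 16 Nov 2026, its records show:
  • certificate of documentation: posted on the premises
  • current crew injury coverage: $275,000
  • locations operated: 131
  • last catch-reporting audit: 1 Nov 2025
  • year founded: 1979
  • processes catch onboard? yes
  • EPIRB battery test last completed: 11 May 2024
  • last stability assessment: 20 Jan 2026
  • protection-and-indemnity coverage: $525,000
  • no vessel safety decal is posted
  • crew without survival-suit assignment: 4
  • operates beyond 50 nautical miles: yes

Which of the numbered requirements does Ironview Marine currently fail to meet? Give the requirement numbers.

1. condition 'processes catch onboard' holds; crew injury coverage $275,000 < $375,000 → not met
2. protection-and-indemnity coverage $525,000 ≥ $525,000 → met
3. catch-reporting audit 380 days ago vs limit 365 → not met
4. stability assessment 300 days ago vs limit 270 → not met
5. vessel safety decal absent → not met
6. certificate of documentation present → met
7. condition 'operates beyond 50 nautical miles' holds; EPIRB battery test 919 days ago vs limit 730 → not met
8. crew without survival-suit assignment 4 > 2 → not met
Not met: 1, 3, 4, 5, 7, 8

1, 3, 4, 5, 7, 8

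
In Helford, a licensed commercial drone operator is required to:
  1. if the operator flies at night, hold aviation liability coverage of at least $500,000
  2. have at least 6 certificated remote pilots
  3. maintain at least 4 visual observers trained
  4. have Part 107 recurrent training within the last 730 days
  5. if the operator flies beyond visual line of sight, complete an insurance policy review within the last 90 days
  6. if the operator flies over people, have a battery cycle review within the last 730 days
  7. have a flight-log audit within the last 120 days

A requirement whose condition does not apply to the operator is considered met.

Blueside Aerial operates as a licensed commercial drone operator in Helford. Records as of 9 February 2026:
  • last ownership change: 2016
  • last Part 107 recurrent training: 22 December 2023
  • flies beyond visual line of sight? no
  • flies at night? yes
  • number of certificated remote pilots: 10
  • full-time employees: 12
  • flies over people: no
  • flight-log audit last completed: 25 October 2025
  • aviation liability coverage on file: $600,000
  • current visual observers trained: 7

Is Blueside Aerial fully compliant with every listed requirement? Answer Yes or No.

1. condition 'flies at night' holds; aviation liability coverage $600,000 ≥ $500,000 → met
2. certificated remote pilots 10 ≥ 6 → met
3. visual observers trained 7 ≥ 4 → met
4. Part 107 recurrent training 780 days ago vs limit 730 → not met
5. condition 'flies beyond visual line of sight' does not hold → requirement n/a → met
6. condition 'flies over people' does not hold → requirement n/a → met
7. flight-log audit 107 days ago vs limit 120 → met
Not met: 4

No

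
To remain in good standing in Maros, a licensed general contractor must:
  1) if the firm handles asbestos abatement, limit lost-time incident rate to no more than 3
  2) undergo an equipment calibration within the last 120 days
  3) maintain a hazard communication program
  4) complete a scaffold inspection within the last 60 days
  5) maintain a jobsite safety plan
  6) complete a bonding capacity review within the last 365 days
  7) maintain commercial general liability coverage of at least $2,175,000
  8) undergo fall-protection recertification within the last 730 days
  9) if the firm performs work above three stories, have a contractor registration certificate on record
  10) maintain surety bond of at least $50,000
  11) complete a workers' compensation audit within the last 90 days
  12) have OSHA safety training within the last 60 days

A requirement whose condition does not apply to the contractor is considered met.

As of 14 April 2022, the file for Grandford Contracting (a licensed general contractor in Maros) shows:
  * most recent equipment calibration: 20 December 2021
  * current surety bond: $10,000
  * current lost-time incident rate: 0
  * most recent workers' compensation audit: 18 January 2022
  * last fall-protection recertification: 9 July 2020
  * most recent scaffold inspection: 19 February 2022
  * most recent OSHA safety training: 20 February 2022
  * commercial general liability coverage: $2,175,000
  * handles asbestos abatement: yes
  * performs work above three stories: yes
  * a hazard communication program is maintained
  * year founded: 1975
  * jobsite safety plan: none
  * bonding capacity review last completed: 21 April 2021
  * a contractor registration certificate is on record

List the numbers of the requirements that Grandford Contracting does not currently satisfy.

5, 10

1. condition 'handles asbestos abatement' holds; lost-time incident rate 0 ≤ 3 → met
2. equipment calibration 115 days ago vs limit 120 → met
3. hazard communication program present → met
4. scaffold inspection 54 days ago vs limit 60 → met
5. jobsite safety plan absent → not met
6. bonding capacity review 358 days ago vs limit 365 → met
7. commercial general liability coverage $2,175,000 ≥ $2,175,000 → met
8. fall-protection recertification 644 days ago vs limit 730 → met
9. condition 'performs work above three stories' holds; contractor registration certificate present → met
10. surety bond $10,000 < $50,000 → not met
11. workers' compensation audit 86 days ago vs limit 90 → met
12. OSHA safety training 53 days ago vs limit 60 → met
Not met: 5, 10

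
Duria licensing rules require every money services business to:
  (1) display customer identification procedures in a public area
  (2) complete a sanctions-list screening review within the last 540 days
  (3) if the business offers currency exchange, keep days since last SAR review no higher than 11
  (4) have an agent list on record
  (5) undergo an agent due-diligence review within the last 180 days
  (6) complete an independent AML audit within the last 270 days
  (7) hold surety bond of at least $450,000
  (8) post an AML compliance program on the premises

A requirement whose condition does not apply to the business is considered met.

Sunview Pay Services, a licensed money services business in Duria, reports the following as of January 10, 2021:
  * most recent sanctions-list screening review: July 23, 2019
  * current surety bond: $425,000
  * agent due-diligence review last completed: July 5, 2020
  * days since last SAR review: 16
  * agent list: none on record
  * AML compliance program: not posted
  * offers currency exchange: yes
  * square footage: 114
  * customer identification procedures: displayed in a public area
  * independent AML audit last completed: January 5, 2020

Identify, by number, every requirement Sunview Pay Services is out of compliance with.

1. customer identification procedures present → met
2. sanctions-list screening review 537 days ago vs limit 540 → met
3. condition 'offers currency exchange' holds; days since last SAR review 16 > 11 → not met
4. agent list absent → not met
5. agent due-diligence review 189 days ago vs limit 180 → not met
6. independent AML audit 371 days ago vs limit 270 → not met
7. surety bond $425,000 < $450,000 → not met
8. AML compliance program absent → not met
Not met: 3, 4, 5, 6, 7, 8

3, 4, 5, 6, 7, 8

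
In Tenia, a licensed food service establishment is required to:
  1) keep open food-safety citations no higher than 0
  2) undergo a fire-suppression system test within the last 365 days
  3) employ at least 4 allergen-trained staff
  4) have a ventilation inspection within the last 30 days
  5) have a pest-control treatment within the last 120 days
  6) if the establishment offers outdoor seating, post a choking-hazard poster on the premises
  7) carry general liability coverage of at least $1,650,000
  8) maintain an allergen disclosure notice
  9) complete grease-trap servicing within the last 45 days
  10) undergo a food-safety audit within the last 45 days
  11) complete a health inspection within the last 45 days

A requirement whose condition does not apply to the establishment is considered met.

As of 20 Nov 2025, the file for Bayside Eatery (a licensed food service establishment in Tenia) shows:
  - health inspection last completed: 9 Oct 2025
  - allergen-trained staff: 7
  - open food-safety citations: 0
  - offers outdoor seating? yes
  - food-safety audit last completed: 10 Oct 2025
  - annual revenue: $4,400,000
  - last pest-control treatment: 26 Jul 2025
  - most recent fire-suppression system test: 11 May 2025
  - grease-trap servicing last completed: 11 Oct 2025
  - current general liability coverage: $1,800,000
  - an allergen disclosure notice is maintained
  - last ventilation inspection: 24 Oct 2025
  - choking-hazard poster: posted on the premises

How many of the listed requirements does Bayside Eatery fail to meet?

1. open food-safety citations 0 ≤ 0 → met
2. fire-suppression system test 193 days ago vs limit 365 → met
3. allergen-trained staff 7 ≥ 4 → met
4. ventilation inspection 27 days ago vs limit 30 → met
5. pest-control treatment 117 days ago vs limit 120 → met
6. condition 'offers outdoor seating' holds; choking-hazard poster present → met
7. general liability coverage $1,800,000 ≥ $1,650,000 → met
8. allergen disclosure notice present → met
9. grease-trap servicing 40 days ago vs limit 45 → met
10. food-safety audit 41 days ago vs limit 45 → met
11. health inspection 42 days ago vs limit 45 → met
Not met: 0 of 11

0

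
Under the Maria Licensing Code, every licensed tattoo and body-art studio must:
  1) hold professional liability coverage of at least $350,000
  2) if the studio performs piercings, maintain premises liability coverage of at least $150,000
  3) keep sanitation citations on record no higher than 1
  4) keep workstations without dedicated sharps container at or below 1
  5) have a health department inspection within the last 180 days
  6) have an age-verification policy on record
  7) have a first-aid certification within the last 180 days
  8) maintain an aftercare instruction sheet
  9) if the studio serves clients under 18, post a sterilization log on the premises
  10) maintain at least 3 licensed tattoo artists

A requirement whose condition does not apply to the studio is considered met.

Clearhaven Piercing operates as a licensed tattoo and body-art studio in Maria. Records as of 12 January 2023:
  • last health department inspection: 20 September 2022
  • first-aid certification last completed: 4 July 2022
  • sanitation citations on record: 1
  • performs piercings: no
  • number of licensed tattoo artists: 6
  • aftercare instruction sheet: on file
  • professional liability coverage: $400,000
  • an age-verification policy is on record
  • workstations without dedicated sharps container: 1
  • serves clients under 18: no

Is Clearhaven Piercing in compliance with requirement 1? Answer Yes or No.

1. professional liability coverage $400,000 ≥ $350,000 → met

Yes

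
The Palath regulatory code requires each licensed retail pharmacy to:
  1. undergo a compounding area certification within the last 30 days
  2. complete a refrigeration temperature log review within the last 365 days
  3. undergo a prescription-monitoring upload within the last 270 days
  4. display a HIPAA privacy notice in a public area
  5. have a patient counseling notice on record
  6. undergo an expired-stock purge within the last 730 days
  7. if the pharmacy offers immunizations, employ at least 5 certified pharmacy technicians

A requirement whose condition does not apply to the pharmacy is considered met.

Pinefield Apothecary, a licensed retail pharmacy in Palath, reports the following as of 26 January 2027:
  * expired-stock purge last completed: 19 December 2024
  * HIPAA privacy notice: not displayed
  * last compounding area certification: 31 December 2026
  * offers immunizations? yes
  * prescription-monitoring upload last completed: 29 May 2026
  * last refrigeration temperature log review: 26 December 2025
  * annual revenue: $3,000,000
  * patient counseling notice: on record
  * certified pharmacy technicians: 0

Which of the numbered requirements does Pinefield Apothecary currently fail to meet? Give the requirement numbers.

2, 4, 6, 7

1. compounding area certification 26 days ago vs limit 30 → met
2. refrigeration temperature log review 396 days ago vs limit 365 → not met
3. prescription-monitoring upload 242 days ago vs limit 270 → met
4. HIPAA privacy notice absent → not met
5. patient counseling notice present → met
6. expired-stock purge 768 days ago vs limit 730 → not met
7. condition 'offers immunizations' holds; certified pharmacy technicians 0 < 5 → not met
Not met: 2, 4, 6, 7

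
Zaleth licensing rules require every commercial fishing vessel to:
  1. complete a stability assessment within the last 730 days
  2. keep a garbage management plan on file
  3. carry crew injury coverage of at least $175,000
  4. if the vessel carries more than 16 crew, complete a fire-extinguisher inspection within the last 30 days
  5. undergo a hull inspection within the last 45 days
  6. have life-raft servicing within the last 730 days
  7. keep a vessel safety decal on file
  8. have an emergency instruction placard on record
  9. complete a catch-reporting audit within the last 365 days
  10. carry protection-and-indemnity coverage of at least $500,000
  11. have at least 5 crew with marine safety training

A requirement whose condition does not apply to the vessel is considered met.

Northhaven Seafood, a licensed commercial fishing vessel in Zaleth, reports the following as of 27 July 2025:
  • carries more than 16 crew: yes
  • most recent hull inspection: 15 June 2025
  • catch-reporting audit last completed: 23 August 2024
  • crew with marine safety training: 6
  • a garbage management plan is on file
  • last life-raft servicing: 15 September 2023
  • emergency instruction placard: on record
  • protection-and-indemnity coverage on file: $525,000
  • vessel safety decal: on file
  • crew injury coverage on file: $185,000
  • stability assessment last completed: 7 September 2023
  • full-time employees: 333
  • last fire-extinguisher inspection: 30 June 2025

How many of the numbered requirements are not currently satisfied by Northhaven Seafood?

1. stability assessment 689 days ago vs limit 730 → met
2. garbage management plan present → met
3. crew injury coverage $185,000 ≥ $175,000 → met
4. condition 'carries more than 16 crew' holds; fire-extinguisher inspection 27 days ago vs limit 30 → met
5. hull inspection 42 days ago vs limit 45 → met
6. life-raft servicing 681 days ago vs limit 730 → met
7. vessel safety decal present → met
8. emergency instruction placard present → met
9. catch-reporting audit 338 days ago vs limit 365 → met
10. protection-and-indemnity coverage $525,000 ≥ $500,000 → met
11. crew with marine safety training 6 ≥ 5 → met
Not met: 0 of 11

0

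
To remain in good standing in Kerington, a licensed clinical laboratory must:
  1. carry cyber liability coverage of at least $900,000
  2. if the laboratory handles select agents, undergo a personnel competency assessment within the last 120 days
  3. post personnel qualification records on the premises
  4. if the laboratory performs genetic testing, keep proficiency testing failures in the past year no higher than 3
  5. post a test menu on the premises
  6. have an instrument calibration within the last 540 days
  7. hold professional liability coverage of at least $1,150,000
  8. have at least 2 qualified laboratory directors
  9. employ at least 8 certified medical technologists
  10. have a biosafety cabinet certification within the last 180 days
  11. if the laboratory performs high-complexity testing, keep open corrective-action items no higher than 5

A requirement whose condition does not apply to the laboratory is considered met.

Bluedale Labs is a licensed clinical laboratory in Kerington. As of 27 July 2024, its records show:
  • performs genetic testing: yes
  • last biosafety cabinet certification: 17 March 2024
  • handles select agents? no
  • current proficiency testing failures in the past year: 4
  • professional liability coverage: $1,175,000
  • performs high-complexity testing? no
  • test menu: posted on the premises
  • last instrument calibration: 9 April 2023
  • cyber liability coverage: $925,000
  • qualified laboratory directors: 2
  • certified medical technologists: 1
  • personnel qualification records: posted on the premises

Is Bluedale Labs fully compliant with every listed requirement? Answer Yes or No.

No

1. cyber liability coverage $925,000 ≥ $900,000 → met
2. condition 'handles select agents' does not hold → requirement n/a → met
3. personnel qualification records present → met
4. condition 'performs genetic testing' holds; proficiency testing failures in the past year 4 > 3 → not met
5. test menu present → met
6. instrument calibration 475 days ago vs limit 540 → met
7. professional liability coverage $1,175,000 ≥ $1,150,000 → met
8. qualified laboratory directors 2 ≥ 2 → met
9. certified medical technologists 1 < 8 → not met
10. biosafety cabinet certification 132 days ago vs limit 180 → met
11. condition 'performs high-complexity testing' does not hold → requirement n/a → met
Not met: 4, 9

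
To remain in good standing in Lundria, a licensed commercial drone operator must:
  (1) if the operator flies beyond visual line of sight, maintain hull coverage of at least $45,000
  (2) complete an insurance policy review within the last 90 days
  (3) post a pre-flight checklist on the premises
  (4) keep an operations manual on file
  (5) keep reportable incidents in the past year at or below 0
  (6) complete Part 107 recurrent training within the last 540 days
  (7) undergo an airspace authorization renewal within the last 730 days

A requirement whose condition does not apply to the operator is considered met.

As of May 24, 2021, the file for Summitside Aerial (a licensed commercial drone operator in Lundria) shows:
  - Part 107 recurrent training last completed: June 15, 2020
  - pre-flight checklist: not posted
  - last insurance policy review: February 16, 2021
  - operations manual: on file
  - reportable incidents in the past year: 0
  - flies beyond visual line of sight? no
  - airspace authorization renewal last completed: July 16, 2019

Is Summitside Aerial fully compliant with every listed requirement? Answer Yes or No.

No

1. condition 'flies beyond visual line of sight' does not hold → requirement n/a → met
2. insurance policy review 97 days ago vs limit 90 → not met
3. pre-flight checklist absent → not met
4. operations manual present → met
5. reportable incidents in the past year 0 ≤ 0 → met
6. Part 107 recurrent training 343 days ago vs limit 540 → met
7. airspace authorization renewal 678 days ago vs limit 730 → met
Not met: 2, 3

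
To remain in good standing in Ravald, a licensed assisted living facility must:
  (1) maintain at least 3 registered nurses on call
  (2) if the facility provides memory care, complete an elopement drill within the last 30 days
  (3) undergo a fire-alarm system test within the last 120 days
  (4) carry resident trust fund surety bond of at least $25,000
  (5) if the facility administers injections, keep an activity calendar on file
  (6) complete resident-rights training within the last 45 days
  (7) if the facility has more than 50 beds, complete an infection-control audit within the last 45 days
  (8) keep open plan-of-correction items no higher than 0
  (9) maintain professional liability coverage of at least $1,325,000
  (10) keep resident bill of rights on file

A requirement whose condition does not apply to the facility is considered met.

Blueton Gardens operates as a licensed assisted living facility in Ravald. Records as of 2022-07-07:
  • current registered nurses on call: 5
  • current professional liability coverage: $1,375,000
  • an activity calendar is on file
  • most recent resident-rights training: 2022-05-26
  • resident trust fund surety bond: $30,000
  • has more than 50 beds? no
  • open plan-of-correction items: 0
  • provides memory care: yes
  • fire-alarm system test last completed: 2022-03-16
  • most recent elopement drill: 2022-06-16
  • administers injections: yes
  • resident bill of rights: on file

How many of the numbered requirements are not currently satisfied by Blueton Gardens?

0

1. registered nurses on call 5 ≥ 3 → met
2. condition 'provides memory care' holds; elopement drill 21 days ago vs limit 30 → met
3. fire-alarm system test 113 days ago vs limit 120 → met
4. resident trust fund surety bond $30,000 ≥ $25,000 → met
5. condition 'administers injections' holds; activity calendar present → met
6. resident-rights training 42 days ago vs limit 45 → met
7. condition 'has more than 50 beds' does not hold → requirement n/a → met
8. open plan-of-correction items 0 ≤ 0 → met
9. professional liability coverage $1,375,000 ≥ $1,325,000 → met
10. resident bill of rights present → met
Not met: 0 of 10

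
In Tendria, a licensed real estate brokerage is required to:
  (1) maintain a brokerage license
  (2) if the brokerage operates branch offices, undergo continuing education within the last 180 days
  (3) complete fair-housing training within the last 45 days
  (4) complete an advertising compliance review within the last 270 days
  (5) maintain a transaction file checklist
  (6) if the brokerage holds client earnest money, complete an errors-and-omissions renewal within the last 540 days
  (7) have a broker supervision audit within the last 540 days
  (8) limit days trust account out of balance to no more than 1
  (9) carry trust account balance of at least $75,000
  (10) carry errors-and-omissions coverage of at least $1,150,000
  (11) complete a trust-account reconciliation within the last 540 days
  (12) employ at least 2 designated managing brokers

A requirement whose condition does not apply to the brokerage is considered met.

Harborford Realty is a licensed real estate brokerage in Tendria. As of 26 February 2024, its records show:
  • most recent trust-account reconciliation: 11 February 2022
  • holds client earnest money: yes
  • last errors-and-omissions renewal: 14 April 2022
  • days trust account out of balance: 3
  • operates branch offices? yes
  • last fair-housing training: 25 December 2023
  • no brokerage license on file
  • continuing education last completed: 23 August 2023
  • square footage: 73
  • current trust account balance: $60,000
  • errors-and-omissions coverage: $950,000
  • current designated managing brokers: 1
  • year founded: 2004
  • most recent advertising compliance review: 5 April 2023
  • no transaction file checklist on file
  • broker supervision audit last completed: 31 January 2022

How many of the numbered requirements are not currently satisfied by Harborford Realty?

12

1. brokerage license absent → not met
2. condition 'operates branch offices' holds; continuing education 187 days ago vs limit 180 → not met
3. fair-housing training 63 days ago vs limit 45 → not met
4. advertising compliance review 327 days ago vs limit 270 → not met
5. transaction file checklist absent → not met
6. condition 'holds client earnest money' holds; errors-and-omissions renewal 683 days ago vs limit 540 → not met
7. broker supervision audit 756 days ago vs limit 540 → not met
8. days trust account out of balance 3 > 1 → not met
9. trust account balance $60,000 < $75,000 → not met
10. errors-and-omissions coverage $950,000 < $1,150,000 → not met
11. trust-account reconciliation 745 days ago vs limit 540 → not met
12. designated managing brokers 1 < 2 → not met
Not met: 12 of 12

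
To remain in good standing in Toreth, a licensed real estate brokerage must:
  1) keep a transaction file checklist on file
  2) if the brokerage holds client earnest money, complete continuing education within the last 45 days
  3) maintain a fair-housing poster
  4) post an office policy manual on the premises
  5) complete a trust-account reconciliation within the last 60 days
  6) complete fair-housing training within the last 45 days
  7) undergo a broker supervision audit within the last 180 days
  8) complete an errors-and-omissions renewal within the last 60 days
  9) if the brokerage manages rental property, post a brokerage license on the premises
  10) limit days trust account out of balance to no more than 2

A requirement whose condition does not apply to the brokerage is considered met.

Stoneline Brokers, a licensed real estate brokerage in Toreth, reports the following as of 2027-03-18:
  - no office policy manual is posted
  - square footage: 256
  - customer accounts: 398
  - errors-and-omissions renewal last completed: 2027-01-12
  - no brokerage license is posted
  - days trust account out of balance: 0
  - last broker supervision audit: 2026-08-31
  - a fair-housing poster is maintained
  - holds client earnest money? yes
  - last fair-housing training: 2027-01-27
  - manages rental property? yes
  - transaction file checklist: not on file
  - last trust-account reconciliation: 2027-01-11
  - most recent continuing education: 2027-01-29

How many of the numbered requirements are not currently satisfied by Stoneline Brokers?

1. transaction file checklist absent → not met
2. condition 'holds client earnest money' holds; continuing education 48 days ago vs limit 45 → not met
3. fair-housing poster present → met
4. office policy manual absent → not met
5. trust-account reconciliation 66 days ago vs limit 60 → not met
6. fair-housing training 50 days ago vs limit 45 → not met
7. broker supervision audit 199 days ago vs limit 180 → not met
8. errors-and-omissions renewal 65 days ago vs limit 60 → not met
9. condition 'manages rental property' holds; brokerage license absent → not met
10. days trust account out of balance 0 ≤ 2 → met
Not met: 8 of 10

8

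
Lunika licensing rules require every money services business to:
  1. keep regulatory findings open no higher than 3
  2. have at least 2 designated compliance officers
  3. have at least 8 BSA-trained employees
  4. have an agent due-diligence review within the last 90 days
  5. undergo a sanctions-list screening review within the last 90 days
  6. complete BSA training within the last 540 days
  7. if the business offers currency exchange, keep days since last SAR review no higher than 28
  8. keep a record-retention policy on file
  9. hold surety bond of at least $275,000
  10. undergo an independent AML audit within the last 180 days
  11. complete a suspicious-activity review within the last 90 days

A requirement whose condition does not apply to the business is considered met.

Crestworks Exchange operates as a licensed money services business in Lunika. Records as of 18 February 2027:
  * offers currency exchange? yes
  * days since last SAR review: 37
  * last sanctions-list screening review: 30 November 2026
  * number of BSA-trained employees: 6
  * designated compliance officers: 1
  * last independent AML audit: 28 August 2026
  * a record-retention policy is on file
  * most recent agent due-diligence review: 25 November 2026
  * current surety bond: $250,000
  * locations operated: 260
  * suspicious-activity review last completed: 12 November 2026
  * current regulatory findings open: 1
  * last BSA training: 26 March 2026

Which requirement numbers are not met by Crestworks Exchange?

1. regulatory findings open 1 ≤ 3 → met
2. designated compliance officers 1 < 2 → not met
3. BSA-trained employees 6 < 8 → not met
4. agent due-diligence review 85 days ago vs limit 90 → met
5. sanctions-list screening review 80 days ago vs limit 90 → met
6. BSA training 329 days ago vs limit 540 → met
7. condition 'offers currency exchange' holds; days since last SAR review 37 > 28 → not met
8. record-retention policy present → met
9. surety bond $250,000 < $275,000 → not met
10. independent AML audit 174 days ago vs limit 180 → met
11. suspicious-activity review 98 days ago vs limit 90 → not met
Not met: 2, 3, 7, 9, 11

2, 3, 7, 9, 11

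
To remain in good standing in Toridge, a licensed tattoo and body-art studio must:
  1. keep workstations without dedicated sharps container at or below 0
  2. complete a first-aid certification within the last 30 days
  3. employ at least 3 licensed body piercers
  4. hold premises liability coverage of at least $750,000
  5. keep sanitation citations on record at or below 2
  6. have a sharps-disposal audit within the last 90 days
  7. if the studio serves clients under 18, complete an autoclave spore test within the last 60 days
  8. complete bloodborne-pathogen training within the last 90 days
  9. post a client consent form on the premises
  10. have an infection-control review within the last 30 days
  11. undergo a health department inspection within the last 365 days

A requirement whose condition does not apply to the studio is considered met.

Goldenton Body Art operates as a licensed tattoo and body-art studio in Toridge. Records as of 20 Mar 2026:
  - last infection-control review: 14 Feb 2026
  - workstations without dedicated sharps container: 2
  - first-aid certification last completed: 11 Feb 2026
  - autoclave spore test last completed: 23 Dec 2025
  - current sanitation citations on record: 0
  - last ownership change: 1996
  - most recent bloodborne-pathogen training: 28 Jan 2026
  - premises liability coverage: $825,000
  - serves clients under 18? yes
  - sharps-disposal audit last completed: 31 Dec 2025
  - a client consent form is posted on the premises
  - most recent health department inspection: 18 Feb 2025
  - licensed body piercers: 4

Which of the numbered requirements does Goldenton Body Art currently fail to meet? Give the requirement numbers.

1. workstations without dedicated sharps container 2 > 0 → not met
2. first-aid certification 37 days ago vs limit 30 → not met
3. licensed body piercers 4 ≥ 3 → met
4. premises liability coverage $825,000 ≥ $750,000 → met
5. sanitation citations on record 0 ≤ 2 → met
6. sharps-disposal audit 79 days ago vs limit 90 → met
7. condition 'serves clients under 18' holds; autoclave spore test 87 days ago vs limit 60 → not met
8. bloodborne-pathogen training 51 days ago vs limit 90 → met
9. client consent form present → met
10. infection-control review 34 days ago vs limit 30 → not met
11. health department inspection 395 days ago vs limit 365 → not met
Not met: 1, 2, 7, 10, 11

1, 2, 7, 10, 11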